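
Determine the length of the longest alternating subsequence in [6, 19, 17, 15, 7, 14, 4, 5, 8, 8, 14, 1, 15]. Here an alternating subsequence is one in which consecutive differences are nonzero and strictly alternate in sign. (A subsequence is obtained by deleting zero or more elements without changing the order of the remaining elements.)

8

Track the best alternating length ending on an up-step vs a down-step at each position: up/down = 1/1, 2/1, 2/3, 2/3, 2/3, 4/3, 1/5, 6/5, 6/5, 6/5, 6/3, 1/7, 8/3.
The maximum over both is 8; one such subsequence is 6, 19, 7, 14, 4, 5, 1, 15.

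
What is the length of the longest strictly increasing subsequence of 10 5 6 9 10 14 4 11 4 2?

Let dp[i] be the longest increasing subsequence ending at position i. Then dp = [1, 1, 2, 3, 4, 5, 1, 5, 1, 1].
The maximum is 5; one witness is 5, 6, 9, 10, 14 at positions 2,3,4,5,6.

5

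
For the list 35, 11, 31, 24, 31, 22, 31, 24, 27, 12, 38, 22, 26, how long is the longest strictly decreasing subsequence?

5

Let dp[i] be the longest decreasing subsequence ending at position i. Then dp = [1, 2, 2, 3, 2, 4, 2, 3, 3, 5, 1, 4, 4].
The maximum is 5; one witness is 35, 31, 24, 22, 12 at positions 1,3,4,6,10.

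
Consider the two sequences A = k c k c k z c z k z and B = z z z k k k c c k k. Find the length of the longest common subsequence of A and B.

Backtracking the LCS table gives one alignment: k (A1,B6) → c (A2,B7) → c (A4,B8) → k (A5,B9) → k (A9,B10).
So the longest common subsequence has length 5.

5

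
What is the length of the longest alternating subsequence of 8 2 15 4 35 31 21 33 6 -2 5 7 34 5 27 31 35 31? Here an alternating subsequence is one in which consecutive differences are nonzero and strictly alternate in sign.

12

A longest alternating subsequence is 8, 2, 15, 4, 35, 31, 33, 6, 7, 5, 35, 31 (positions 1,2,3,4,5,6,8,9,12,14,17,18); its 11 consecutive differences strictly alternate in sign, and length 12 is optimal.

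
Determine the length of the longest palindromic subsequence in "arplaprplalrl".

Using dp[i][j] = 2 + dp[i+1][j−1] if the ends match, else max(dp[i+1][j], dp[i][j−1]):
dp[1][13] = 9. A witness is rlaprpalr at positions 2,4,5,6,7,8,10,11,12.

9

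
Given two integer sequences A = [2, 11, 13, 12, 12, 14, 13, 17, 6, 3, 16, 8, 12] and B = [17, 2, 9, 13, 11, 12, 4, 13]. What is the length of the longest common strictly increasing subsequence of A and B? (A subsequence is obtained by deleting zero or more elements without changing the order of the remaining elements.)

A longest common strictly increasing subsequence is 2, 11, 12, 13 (length 4); it appears in order in both A and B, and no longer such subsequence exists.

4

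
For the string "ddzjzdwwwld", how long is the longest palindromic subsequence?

One longest palindromic subsequence is ddzjzdd (positions 1,2,3,4,5,6,11); it reads the same forward and backward, and the interval DP gives dp[1][11] = 7.

7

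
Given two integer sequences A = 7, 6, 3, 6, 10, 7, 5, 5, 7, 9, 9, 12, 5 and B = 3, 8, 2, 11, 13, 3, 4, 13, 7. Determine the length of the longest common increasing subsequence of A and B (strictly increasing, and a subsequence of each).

2

A longest common strictly increasing subsequence is 3, 7 (length 2); it appears in order in both A and B, and no longer such subsequence exists.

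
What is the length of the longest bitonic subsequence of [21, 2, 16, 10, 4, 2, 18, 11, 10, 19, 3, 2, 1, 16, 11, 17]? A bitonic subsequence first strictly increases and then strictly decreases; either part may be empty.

8

Let inc[i] be the LIS ending at i and dec[i] the longest strictly decreasing subsequence starting at i. inc = [1, 1, 2, 2, 2, 1, 3, 3, 3, 4, 2, 1, 1, 4, 4, 5], dec = [7, 2, 6, 5, 4, 2, 6, 5, 4, 4, 3, 2, 1, 2, 1, 1].
max_i inc[i]+dec[i]−1 = 8, with one witness 2, 16, 18, 11, 10, 3, 2, 1.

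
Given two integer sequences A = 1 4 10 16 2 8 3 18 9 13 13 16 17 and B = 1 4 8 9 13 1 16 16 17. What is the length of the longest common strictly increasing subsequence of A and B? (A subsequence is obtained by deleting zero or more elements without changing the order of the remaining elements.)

7

For each value that appears in both, track the longest common increasing run ending there.
The best achievable length is 7; one witness is 1, 4, 8, 9, 13, 16, 17 (A-positions 1,2,6,9,10,12,13, B-positions 1,2,3,4,5,7,9).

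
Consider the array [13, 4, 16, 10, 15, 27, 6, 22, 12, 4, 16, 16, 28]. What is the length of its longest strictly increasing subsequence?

Let dp[i] be the longest increasing subsequence ending at position i. Then dp = [1, 1, 2, 2, 3, 4, 2, 4, 3, 1, 4, 4, 5].
The maximum is 5; one witness is 4, 10, 15, 27, 28 at positions 2,4,5,6,13.

5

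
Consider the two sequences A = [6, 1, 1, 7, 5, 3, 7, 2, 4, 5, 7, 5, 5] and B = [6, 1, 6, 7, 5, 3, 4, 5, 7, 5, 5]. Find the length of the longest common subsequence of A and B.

Backtracking the LCS table gives one alignment: 6 (A1,B1) → 1 (A2,B2) → 7 (A4,B4) → 5 (A5,B5) → 3 (A6,B6) → 4 (A9,B7) → 5 (A10,B8) → 7 (A11,B9) → 5 (A12,B10) → 5 (A13,B11).
So the longest common subsequence has length 10.

10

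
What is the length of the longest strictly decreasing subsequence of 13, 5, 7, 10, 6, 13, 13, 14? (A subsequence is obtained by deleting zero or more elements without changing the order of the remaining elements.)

3

Let dp[i] be the longest decreasing subsequence ending at position i. Then dp = [1, 2, 2, 2, 3, 1, 1, 1].
The maximum is 3; one witness is 13, 7, 6 at positions 1,3,5.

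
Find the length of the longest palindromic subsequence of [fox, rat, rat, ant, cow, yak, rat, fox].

5

One longest palindromic subsequence is fox rat yak rat fox (positions 1,2,6,7,8); it reads the same forward and backward, and the interval DP gives dp[1][8] = 5.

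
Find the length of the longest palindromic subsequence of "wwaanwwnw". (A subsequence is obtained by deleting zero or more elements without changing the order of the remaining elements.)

6

Using dp[i][j] = 2 + dp[i+1][j−1] if the ends match, else max(dp[i+1][j], dp[i][j−1]):
dp[1][9] = 6. A witness is wnwwnw at positions 1,5,6,7,8,9.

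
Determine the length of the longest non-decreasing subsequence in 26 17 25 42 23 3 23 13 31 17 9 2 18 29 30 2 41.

Let dp[i] be the longest non-decreasing subsequence ending at position i. Then dp = [1, 1, 2, 3, 2, 1, 3, 2, 4, 3, 2, 1, 4, 5, 6, 2, 7].
The maximum is 7; one witness is 3, 13, 17, 18, 29, 30, 41 at positions 6,8,10,13,14,15,17.

7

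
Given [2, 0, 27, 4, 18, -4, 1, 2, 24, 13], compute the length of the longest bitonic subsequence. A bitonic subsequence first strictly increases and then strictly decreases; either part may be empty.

One longest bitonic subsequence is 2, 4, 18, 24, 13 (positions 1,4,5,9,10): it rises to 24 then falls. Length 5 is optimal.

5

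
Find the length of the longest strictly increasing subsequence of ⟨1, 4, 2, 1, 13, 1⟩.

3

Let dp[i] be the longest increasing subsequence ending at position i. Then dp = [1, 2, 2, 1, 3, 1].
The maximum is 3; one witness is 1, 4, 13 at positions 1,2,5.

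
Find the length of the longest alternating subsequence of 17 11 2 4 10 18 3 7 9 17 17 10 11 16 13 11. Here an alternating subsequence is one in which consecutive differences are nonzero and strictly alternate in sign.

Track the best alternating length ending on an up-step vs a down-step at each position: up/down = 1/1, 1/2, 1/2, 3/2, 3/2, 3/1, 3/4, 5/4, 5/4, 5/4, 5/4, 5/6, 7/6, 7/6, 7/8, 7/8.
The maximum over both is 8; one such subsequence is 17, 2, 4, 3, 17, 10, 16, 13.

8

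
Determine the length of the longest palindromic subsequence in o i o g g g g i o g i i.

8

One longest palindromic subsequence is ioggggoi (positions 2,3,4,5,6,7,9,12); it reads the same forward and backward, and the interval DP gives dp[1][12] = 8.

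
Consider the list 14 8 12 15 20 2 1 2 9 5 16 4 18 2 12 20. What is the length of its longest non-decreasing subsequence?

6

Scanning left to right, the best length ending at each element is: 14→1, 8→1, 12→2, 15→3, 20→4, 2→1, 1→1, 2→2, 9→3, 5→3, 16→4, 4→3, 18→5, 2→3, 12→4, 20→6.
So the longest non-decreasing subsequence has length 6, e.g. 8, 12, 15, 16, 18, 20.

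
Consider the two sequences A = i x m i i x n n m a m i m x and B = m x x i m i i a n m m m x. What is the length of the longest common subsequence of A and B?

Backtracking the LCS table gives one alignment: i (A1,B4) → m (A3,B5) → i (A4,B6) → i (A5,B7) → n (A8,B9) → m (A9,B10) → m (A11,B11) → m (A13,B12) → x (A14,B13).
So the longest common subsequence has length 9.

9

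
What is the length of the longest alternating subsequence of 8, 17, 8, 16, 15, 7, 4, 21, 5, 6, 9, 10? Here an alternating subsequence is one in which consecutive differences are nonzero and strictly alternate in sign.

A longest alternating subsequence is 8, 17, 8, 16, 15, 21, 5, 6 (positions 1,2,3,4,5,8,9,10); its 7 consecutive differences strictly alternate in sign, and length 8 is optimal.

8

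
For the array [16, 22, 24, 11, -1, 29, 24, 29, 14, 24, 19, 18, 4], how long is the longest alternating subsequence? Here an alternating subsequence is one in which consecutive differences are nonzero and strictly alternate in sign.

Track the best alternating length ending on an up-step vs a down-step at each position: up/down = 1/1, 2/1, 2/1, 1/3, 1/3, 4/1, 4/5, 6/1, 4/7, 8/7, 8/9, 8/9, 4/9.
The maximum over both is 9; one such subsequence is 16, 22, 11, 29, 24, 29, 14, 24, 19.

9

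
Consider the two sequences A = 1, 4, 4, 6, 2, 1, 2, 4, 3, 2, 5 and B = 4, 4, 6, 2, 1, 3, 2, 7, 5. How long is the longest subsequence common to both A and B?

A longest common subsequence is 4, 4, 6, 2, 1, 3, 2, 5 (length 8); the LCS DP confirms no longer common subsequence exists.

8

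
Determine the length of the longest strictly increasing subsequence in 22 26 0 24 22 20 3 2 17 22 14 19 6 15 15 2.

Scanning left to right, the best length ending at each element is: 22→1, 26→2, 0→1, 24→2, 22→2, 20→2, 3→2, 2→2, 17→3, 22→4, 14→3, 19→4, 6→3, 15→4, 15→4, 2→2.
So the longest increasing subsequence has length 4, e.g. 0, 3, 17, 22.

4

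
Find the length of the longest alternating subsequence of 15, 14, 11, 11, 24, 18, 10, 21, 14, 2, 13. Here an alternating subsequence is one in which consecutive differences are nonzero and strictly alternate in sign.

A longest alternating subsequence is 15, 14, 24, 18, 21, 2, 13 (positions 1,2,5,6,8,10,11); its 6 consecutive differences strictly alternate in sign, and length 7 is optimal.

7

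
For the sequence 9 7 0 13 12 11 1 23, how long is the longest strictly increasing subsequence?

Scanning left to right, the best length ending at each element is: 9→1, 7→1, 0→1, 13→2, 12→2, 11→2, 1→2, 23→3.
So the longest increasing subsequence has length 3, e.g. 9, 13, 23.

3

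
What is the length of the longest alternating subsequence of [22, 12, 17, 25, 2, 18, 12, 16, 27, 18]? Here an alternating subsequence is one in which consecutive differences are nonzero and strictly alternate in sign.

A longest alternating subsequence is 22, 12, 17, 2, 18, 12, 27, 18 (positions 1,2,3,5,6,7,9,10); its 7 consecutive differences strictly alternate in sign, and length 8 is optimal.

8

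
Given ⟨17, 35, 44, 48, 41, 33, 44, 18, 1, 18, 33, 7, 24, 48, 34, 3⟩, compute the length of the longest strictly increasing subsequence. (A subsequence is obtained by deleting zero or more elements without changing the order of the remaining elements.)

5

Let dp[i] be the longest increasing subsequence ending at position i. Then dp = [1, 2, 3, 4, 3, 2, 4, 2, 1, 2, 3, 2, 3, 5, 4, 2].
The maximum is 5; one witness is 17, 35, 41, 44, 48 at positions 1,2,5,7,14.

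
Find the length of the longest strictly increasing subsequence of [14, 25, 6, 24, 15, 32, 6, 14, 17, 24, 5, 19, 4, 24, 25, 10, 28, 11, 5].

Let dp[i] be the longest increasing subsequence ending at position i. Then dp = [1, 2, 1, 2, 2, 3, 1, 2, 3, 4, 1, 4, 1, 5, 6, 2, 7, 3, 2].
The maximum is 7; one witness is 14, 15, 17, 19, 24, 25, 28 at positions 1,5,9,12,14,15,17.

7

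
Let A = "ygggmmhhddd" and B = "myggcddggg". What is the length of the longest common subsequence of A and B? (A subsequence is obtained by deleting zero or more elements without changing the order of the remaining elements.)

A longest common subsequence is yggdd (length 5); the LCS DP confirms no longer common subsequence exists.

5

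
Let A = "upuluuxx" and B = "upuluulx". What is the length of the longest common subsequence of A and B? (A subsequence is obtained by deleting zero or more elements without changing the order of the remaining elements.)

7

A longest common subsequence is upuluux (length 7); the LCS DP confirms no longer common subsequence exists.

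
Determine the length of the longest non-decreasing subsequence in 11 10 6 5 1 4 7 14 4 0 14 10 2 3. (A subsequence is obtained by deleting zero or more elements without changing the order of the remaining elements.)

Scanning left to right, the best length ending at each element is: 11→1, 10→1, 6→1, 5→1, 1→1, 4→2, 7→3, 14→4, 4→3, 0→1, 14→5, 10→4, 2→2, 3→3.
So the longest non-decreasing subsequence has length 5, e.g. 1, 4, 7, 14, 14.

5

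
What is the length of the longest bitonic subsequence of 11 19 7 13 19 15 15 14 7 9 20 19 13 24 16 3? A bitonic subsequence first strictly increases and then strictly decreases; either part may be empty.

7

Let inc[i] be the LIS ending at i and dec[i] the longest strictly decreasing subsequence starting at i. inc = [1, 2, 1, 2, 3, 3, 3, 3, 1, 2, 4, 4, 3, 5, 4, 1], dec = [3, 5, 2, 3, 5, 4, 4, 3, 2, 2, 4, 3, 2, 3, 2, 1].
max_i inc[i]+dec[i]−1 = 7, with one witness 11, 13, 19, 15, 14, 13, 3.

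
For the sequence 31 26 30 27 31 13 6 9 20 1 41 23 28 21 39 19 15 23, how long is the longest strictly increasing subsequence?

One longest increasing subsequence is 6, 9, 20, 23, 28, 39 (positions 7,8,9,12,13,15), of length 6; no longer one exists.

6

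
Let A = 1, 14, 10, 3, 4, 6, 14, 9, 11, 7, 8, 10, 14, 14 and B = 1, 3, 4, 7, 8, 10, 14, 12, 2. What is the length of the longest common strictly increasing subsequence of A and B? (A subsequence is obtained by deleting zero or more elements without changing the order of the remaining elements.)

7

For each value that appears in both, track the longest common increasing run ending there.
The best achievable length is 7; one witness is 1, 3, 4, 7, 8, 10, 14 (A-positions 1,4,5,10,11,12,13, B-positions 1,2,3,4,5,6,7).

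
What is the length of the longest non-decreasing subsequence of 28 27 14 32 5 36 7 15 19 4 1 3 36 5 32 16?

Scanning left to right, the best length ending at each element is: 28→1, 27→1, 14→1, 32→2, 5→1, 36→3, 7→2, 15→3, 19→4, 4→1, 1→1, 3→2, 36→5, 5→3, 32→5, 16→4.
So the longest non-decreasing subsequence has length 5, e.g. 5, 7, 15, 19, 36.

5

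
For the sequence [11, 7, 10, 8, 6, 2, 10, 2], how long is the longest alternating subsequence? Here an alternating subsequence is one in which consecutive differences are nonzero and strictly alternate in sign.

Track the best alternating length ending on an up-step vs a down-step at each position: up/down = 1/1, 1/2, 3/2, 3/4, 1/4, 1/4, 5/2, 1/6.
The maximum over both is 6; one such subsequence is 11, 7, 10, 8, 10, 2.

6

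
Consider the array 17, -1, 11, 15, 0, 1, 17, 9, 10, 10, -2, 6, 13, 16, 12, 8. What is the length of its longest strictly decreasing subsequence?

Scanning left to right, the best length ending at each element is: 17→1, -1→2, 11→2, 15→2, 0→3, 1→3, 17→1, 9→3, 10→3, 10→3, -2→4, 6→4, 13→3, 16→2, 12→4, 8→5.
So the longest decreasing subsequence has length 5, e.g. 17, 15, 13, 12, 8.

5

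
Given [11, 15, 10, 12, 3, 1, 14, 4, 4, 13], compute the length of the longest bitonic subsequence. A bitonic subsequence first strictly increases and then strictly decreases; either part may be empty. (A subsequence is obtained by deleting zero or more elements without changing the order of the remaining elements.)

5

One longest bitonic subsequence is 11, 15, 12, 3, 1 (positions 1,2,4,5,6): it rises to 15 then falls. Length 5 is optimal.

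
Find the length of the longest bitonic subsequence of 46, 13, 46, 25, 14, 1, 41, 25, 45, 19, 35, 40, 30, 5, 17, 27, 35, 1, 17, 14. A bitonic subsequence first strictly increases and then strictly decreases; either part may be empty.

9

Let inc[i] be the LIS ending at i and dec[i] the longest strictly decreasing subsequence starting at i. inc = [1, 1, 2, 2, 2, 1, 3, 3, 4, 3, 4, 5, 4, 2, 3, 4, 5, 1, 3, 3], dec = [7, 3, 7, 4, 3, 1, 6, 4, 6, 3, 5, 5, 4, 2, 2, 3, 3, 1, 2, 1].
max_i inc[i]+dec[i]−1 = 9, with one witness 13, 25, 41, 45, 40, 30, 27, 17, 14.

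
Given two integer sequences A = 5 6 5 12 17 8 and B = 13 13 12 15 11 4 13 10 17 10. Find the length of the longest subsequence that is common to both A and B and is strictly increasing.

For each value that appears in both, track the longest common increasing run ending there.
The best achievable length is 2; one witness is 12, 17 (A-positions 4,5, B-positions 3,9).

2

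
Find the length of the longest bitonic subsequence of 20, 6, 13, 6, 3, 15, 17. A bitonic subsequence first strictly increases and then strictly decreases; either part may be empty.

4

One longest bitonic subsequence is 20, 13, 6, 3 (positions 1,3,4,5): it rises to 20 then falls. Length 4 is optimal.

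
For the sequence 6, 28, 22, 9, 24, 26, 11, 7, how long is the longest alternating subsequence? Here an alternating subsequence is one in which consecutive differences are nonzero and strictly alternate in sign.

5

Track the best alternating length ending on an up-step vs a down-step at each position: up/down = 1/1, 2/1, 2/3, 2/3, 4/3, 4/3, 4/5, 2/5.
The maximum over both is 5; one such subsequence is 6, 28, 22, 24, 11.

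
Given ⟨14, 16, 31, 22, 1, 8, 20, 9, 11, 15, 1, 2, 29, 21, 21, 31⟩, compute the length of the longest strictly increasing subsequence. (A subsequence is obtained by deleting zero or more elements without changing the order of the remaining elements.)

7

One longest increasing subsequence is 1, 8, 9, 11, 15, 29, 31 (positions 5,6,8,9,10,13,16), of length 7; no longer one exists.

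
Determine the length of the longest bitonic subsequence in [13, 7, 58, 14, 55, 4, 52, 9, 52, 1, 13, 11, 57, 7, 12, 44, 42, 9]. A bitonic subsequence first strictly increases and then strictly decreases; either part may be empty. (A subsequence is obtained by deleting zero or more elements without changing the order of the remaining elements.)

7

One longest bitonic subsequence is 13, 58, 55, 52, 44, 42, 9 (positions 1,3,5,9,16,17,18): it rises to 58 then falls. Length 7 is optimal.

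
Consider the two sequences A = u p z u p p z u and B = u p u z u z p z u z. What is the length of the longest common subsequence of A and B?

A longest common subsequence is upzupzu (length 7); the LCS DP confirms no longer common subsequence exists.

7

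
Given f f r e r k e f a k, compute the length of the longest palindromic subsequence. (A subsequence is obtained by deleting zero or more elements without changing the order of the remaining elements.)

5

One longest palindromic subsequence is fekef (positions 2,4,6,7,8); it reads the same forward and backward, and the interval DP gives dp[1][10] = 5.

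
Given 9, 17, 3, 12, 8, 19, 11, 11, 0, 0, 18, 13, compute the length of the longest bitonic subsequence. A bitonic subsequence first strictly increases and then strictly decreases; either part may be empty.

5

Let inc[i] be the LIS ending at i and dec[i] the longest strictly decreasing subsequence starting at i. inc = [1, 2, 1, 2, 2, 3, 3, 3, 1, 1, 4, 4], dec = [3, 4, 2, 3, 2, 3, 2, 2, 1, 1, 2, 1].
max_i inc[i]+dec[i]−1 = 5, with one witness 9, 17, 12, 11, 0.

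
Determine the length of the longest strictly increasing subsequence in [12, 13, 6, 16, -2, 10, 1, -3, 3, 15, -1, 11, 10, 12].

5

One longest increasing subsequence is -2, 1, 3, 11, 12 (positions 5,7,9,12,14), of length 5; no longer one exists.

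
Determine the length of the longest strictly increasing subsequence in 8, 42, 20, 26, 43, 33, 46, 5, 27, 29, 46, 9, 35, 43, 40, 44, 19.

8

Let dp[i] be the longest increasing subsequence ending at position i. Then dp = [1, 2, 2, 3, 4, 4, 5, 1, 4, 5, 6, 2, 6, 7, 7, 8, 3].
The maximum is 8; one witness is 8, 20, 26, 27, 29, 35, 43, 44 at positions 1,3,4,9,10,13,14,16.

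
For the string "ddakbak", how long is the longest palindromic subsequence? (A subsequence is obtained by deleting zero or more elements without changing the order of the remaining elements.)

3

One longest palindromic subsequence is kak (positions 4,6,7); it reads the same forward and backward, and the interval DP gives dp[1][7] = 3.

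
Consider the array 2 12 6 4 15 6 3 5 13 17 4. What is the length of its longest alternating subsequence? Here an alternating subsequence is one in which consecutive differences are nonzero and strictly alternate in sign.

7

Track the best alternating length ending on an up-step vs a down-step at each position: up/down = 1/1, 2/1, 2/3, 2/3, 4/1, 4/5, 2/5, 6/5, 6/5, 6/1, 6/7.
The maximum over both is 7; one such subsequence is 2, 12, 6, 15, 3, 5, 4.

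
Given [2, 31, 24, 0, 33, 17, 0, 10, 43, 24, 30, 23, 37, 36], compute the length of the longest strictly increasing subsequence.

One longest increasing subsequence is 2, 17, 24, 30, 37 (positions 1,6,10,11,13), of length 5; no longer one exists.

5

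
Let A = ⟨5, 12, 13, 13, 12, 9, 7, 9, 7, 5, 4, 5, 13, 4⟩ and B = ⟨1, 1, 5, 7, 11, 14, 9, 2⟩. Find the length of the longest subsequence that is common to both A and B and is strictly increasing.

A longest common strictly increasing subsequence is 5, 7, 9 (length 3); it appears in order in both A and B, and no longer such subsequence exists.

3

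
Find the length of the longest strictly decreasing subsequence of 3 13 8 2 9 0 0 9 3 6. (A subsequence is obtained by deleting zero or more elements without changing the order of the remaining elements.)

Let dp[i] be the longest decreasing subsequence ending at position i. Then dp = [1, 1, 2, 3, 2, 4, 4, 2, 3, 3].
The maximum is 4; one witness is 13, 8, 2, 0 at positions 2,3,4,6.

4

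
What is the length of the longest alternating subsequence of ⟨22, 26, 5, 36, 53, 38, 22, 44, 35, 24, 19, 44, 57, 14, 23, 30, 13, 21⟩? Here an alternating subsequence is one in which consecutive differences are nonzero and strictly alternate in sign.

12

Track the best alternating length ending on an up-step vs a down-step at each position: up/down = 1/1, 2/1, 1/3, 4/1, 4/1, 4/5, 4/5, 6/5, 6/7, 6/7, 4/7, 8/5, 8/1, 4/9, 10/9, 10/9, 4/11, 12/11.
The maximum over both is 12; one such subsequence is 22, 26, 5, 53, 38, 44, 35, 44, 14, 23, 13, 21.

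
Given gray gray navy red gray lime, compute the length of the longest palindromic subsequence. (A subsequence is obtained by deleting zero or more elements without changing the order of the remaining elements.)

One longest palindromic subsequence is gray red gray (positions 2,4,5); it reads the same forward and backward, and the interval DP gives dp[1][6] = 3.

3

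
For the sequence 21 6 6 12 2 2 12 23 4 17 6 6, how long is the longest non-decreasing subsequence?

5

Scanning left to right, the best length ending at each element is: 21→1, 6→1, 6→2, 12→3, 2→1, 2→2, 12→4, 23→5, 4→3, 17→5, 6→4, 6→5.
So the longest non-decreasing subsequence has length 5, e.g. 6, 6, 12, 12, 23.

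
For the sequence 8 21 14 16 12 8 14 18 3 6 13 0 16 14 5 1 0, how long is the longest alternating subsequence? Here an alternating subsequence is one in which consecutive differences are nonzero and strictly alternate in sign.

Track the best alternating length ending on an up-step vs a down-step at each position: up/down = 1/1, 2/1, 2/3, 4/3, 2/5, 1/5, 6/5, 6/3, 1/7, 8/7, 8/7, 1/9, 10/7, 10/11, 10/11, 10/11, 1/11.
The maximum over both is 11; one such subsequence is 8, 21, 14, 16, 12, 14, 3, 6, 0, 16, 14.

11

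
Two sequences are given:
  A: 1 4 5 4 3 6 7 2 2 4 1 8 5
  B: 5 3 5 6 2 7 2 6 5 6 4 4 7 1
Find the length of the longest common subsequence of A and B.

A longest common subsequence is 5, 3, 6, 7, 2, 4, 1 (length 7); the LCS DP confirms no longer common subsequence exists.

7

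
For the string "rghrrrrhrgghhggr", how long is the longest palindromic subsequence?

One longest palindromic subsequence is rghrrrrrhgr (positions 1,2,3,4,5,6,7,9,13,15,16); it reads the same forward and backward, and the interval DP gives dp[1][16] = 11.

11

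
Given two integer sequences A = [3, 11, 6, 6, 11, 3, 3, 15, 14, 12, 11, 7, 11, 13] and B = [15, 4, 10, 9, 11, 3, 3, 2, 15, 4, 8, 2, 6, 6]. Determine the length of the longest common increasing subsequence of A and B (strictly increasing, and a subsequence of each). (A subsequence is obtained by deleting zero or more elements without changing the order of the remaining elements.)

2

A longest common strictly increasing subsequence is 11, 15 (length 2); it appears in order in both A and B, and no longer such subsequence exists.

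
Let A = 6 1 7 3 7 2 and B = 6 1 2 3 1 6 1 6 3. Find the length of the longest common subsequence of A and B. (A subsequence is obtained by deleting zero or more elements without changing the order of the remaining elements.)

3

Backtracking the LCS table gives one alignment: 6 (A1,B6) → 1 (A2,B7) → 3 (A4,B9).
So the longest common subsequence has length 3.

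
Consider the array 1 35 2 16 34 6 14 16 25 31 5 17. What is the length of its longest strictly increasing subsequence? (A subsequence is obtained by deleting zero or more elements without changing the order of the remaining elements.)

Scanning left to right, the best length ending at each element is: 1→1, 35→2, 2→2, 16→3, 34→4, 6→3, 14→4, 16→5, 25→6, 31→7, 5→3, 17→6.
So the longest increasing subsequence has length 7, e.g. 1, 2, 6, 14, 16, 25, 31.

7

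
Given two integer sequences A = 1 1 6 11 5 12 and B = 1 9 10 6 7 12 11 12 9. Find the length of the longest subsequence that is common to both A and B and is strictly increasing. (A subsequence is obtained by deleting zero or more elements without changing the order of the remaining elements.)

4

A longest common strictly increasing subsequence is 1, 6, 11, 12 (length 4); it appears in order in both A and B, and no longer such subsequence exists.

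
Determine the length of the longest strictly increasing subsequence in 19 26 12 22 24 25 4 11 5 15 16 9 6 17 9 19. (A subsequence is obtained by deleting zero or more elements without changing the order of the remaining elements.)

Let dp[i] be the longest increasing subsequence ending at position i. Then dp = [1, 2, 1, 2, 3, 4, 1, 2, 2, 3, 4, 3, 3, 5, 4, 6].
The maximum is 6; one witness is 4, 11, 15, 16, 17, 19 at positions 7,8,10,11,14,16.

6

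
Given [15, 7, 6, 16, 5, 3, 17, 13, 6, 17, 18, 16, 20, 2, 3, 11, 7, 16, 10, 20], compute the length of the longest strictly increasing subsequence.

5

One longest increasing subsequence is 15, 16, 17, 18, 20 (positions 1,4,7,11,13), of length 5; no longer one exists.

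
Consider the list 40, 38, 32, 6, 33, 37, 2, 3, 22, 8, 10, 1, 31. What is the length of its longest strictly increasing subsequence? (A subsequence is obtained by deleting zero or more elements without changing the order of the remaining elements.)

One longest increasing subsequence is 2, 3, 8, 10, 31 (positions 7,8,10,11,13), of length 5; no longer one exists.

5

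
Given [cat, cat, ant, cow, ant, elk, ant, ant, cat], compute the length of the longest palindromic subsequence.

7

One longest palindromic subsequence is cat ant ant elk ant ant cat (positions 1,3,5,6,7,8,9); it reads the same forward and backward, and the interval DP gives dp[1][9] = 7.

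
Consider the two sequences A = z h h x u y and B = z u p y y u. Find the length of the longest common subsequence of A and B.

3

A longest common subsequence is zuy (length 3); the LCS DP confirms no longer common subsequence exists.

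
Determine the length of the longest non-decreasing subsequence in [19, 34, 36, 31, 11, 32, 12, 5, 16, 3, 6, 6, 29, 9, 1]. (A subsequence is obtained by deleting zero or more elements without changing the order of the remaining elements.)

Scanning left to right, the best length ending at each element is: 19→1, 34→2, 36→3, 31→2, 11→1, 32→3, 12→2, 5→1, 16→3, 3→1, 6→2, 6→3, 29→4, 9→4, 1→1.
So the longest non-decreasing subsequence has length 4, e.g. 11, 12, 16, 29.

4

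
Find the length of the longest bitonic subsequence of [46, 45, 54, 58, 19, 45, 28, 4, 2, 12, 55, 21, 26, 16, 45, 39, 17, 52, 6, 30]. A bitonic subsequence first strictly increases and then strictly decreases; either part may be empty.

Let inc[i] be the LIS ending at i and dec[i] the longest strictly decreasing subsequence starting at i. inc = [1, 1, 2, 3, 1, 2, 2, 1, 1, 2, 3, 3, 4, 3, 5, 5, 4, 6, 2, 5], dec = [6, 5, 6, 6, 3, 5, 4, 2, 1, 2, 5, 3, 3, 2, 4, 3, 2, 2, 1, 1].
max_i inc[i]+dec[i]−1 = 8, with one witness 46, 54, 58, 55, 45, 39, 17, 6.

8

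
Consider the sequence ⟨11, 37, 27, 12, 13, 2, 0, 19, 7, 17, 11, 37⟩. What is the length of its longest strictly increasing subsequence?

Let dp[i] be the longest increasing subsequence ending at position i. Then dp = [1, 2, 2, 2, 3, 1, 1, 4, 2, 4, 3, 5].
The maximum is 5; one witness is 11, 12, 13, 19, 37 at positions 1,4,5,8,12.

5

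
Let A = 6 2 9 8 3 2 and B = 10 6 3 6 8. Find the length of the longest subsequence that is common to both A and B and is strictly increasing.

2

For each value that appears in both, track the longest common increasing run ending there.
The best achievable length is 2; one witness is 6, 8 (A-positions 1,4, B-positions 2,5).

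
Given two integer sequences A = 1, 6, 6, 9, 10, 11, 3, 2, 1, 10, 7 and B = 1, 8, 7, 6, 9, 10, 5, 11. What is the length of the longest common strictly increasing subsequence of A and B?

5

For each value that appears in both, track the longest common increasing run ending there.
The best achievable length is 5; one witness is 1, 6, 9, 10, 11 (A-positions 1,2,4,5,6, B-positions 1,4,5,6,8).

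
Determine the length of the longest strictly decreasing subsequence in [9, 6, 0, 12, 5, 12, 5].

3

One longest decreasing subsequence is 9, 6, 0 (positions 1,2,3), of length 3; no longer one exists.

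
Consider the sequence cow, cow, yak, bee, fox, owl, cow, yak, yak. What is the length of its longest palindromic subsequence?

3

Using dp[i][j] = 2 + dp[i+1][j−1] if the ends match, else max(dp[i+1][j], dp[i][j−1]):
dp[1][9] = 3. A witness is yak yak yak at positions 3,8,9.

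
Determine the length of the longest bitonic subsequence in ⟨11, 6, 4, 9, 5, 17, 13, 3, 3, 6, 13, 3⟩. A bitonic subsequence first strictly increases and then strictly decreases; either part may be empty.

One longest bitonic subsequence is 6, 9, 17, 13, 6, 3 (positions 2,4,6,7,10,12): it rises to 17 then falls. Length 6 is optimal.

6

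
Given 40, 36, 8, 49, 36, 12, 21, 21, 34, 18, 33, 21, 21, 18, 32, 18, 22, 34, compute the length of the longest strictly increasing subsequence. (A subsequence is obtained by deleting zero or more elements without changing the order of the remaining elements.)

6

Let dp[i] be the longest increasing subsequence ending at position i. Then dp = [1, 1, 1, 2, 2, 2, 3, 3, 4, 3, 4, 4, 4, 3, 5, 3, 5, 6].
The maximum is 6; one witness is 8, 12, 18, 21, 32, 34 at positions 3,6,10,12,15,18.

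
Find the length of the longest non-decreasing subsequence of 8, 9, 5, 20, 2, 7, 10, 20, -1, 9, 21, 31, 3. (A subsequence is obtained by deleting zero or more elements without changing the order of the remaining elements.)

6

One longest non-decreasing subsequence is 8, 9, 20, 20, 21, 31 (positions 1,2,4,8,11,12), of length 6; no longer one exists.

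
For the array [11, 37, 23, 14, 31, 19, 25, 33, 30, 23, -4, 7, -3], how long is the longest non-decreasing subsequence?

5

Let dp[i] be the longest non-decreasing subsequence ending at position i. Then dp = [1, 2, 2, 2, 3, 3, 4, 5, 5, 4, 1, 2, 2].
The maximum is 5; one witness is 11, 14, 19, 25, 33 at positions 1,4,6,7,8.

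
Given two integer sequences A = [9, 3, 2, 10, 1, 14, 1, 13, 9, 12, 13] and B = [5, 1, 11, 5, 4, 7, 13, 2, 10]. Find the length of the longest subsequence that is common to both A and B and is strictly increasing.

2

A longest common strictly increasing subsequence is 1, 13 (length 2); it appears in order in both A and B, and no longer such subsequence exists.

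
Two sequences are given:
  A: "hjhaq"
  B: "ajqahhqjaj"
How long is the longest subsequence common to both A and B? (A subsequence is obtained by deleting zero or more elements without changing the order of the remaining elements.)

Backtracking the LCS table gives one alignment: h (A1,B6) → j (A2,B8) → a (A4,B9).
So the longest common subsequence has length 3.

3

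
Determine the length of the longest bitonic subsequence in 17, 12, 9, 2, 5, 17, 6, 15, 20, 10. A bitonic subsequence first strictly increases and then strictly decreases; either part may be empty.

One longest bitonic subsequence is 2, 5, 6, 15, 20, 10 (positions 4,5,7,8,9,10): it rises to 20 then falls. Length 6 is optimal.

6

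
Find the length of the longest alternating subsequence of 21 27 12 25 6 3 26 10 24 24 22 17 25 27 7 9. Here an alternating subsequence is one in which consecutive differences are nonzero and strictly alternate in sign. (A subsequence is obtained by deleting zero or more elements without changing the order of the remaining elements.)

12

Track the best alternating length ending on an up-step vs a down-step at each position: up/down = 1/1, 2/1, 1/3, 4/3, 1/5, 1/5, 6/3, 6/7, 8/7, 8/7, 8/9, 8/9, 10/7, 10/1, 6/11, 12/11.
The maximum over both is 12; one such subsequence is 21, 27, 12, 25, 6, 26, 10, 24, 22, 25, 7, 9.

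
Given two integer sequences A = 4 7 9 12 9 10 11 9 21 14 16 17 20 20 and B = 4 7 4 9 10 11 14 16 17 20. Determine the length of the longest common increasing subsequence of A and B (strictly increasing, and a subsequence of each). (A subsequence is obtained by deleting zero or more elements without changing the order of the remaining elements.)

For each value that appears in both, track the longest common increasing run ending there.
The best achievable length is 9; one witness is 4, 7, 9, 10, 11, 14, 16, 17, 20 (A-positions 1,2,3,6,7,10,11,12,13, B-positions 1,2,4,5,6,7,8,9,10).

9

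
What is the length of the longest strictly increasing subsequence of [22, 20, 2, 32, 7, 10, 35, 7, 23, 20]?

Scanning left to right, the best length ending at each element is: 22→1, 20→1, 2→1, 32→2, 7→2, 10→3, 35→4, 7→2, 23→4, 20→4.
So the longest increasing subsequence has length 4, e.g. 2, 7, 10, 35.

4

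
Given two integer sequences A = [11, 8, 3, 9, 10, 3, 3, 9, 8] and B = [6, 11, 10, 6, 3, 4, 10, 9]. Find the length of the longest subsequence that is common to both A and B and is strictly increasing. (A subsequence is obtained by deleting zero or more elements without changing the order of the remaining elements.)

2

A longest common strictly increasing subsequence is 3, 10 (length 2); it appears in order in both A and B, and no longer such subsequence exists.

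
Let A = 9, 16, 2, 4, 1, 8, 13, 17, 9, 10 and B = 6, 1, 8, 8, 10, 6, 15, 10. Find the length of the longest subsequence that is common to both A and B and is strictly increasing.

3

For each value that appears in both, track the longest common increasing run ending there.
The best achievable length is 3; one witness is 1, 8, 10 (A-positions 5,6,10, B-positions 2,3,5).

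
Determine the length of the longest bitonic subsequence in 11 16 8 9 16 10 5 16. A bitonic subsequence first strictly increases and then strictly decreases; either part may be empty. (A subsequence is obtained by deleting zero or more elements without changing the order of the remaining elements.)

One longest bitonic subsequence is 8, 9, 16, 10, 5 (positions 3,4,5,6,7): it rises to 16 then falls. Length 5 is optimal.

5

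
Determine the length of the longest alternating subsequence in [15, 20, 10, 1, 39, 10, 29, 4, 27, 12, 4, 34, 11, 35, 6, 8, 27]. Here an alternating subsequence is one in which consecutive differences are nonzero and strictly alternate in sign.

14

Track the best alternating length ending on an up-step vs a down-step at each position: up/down = 1/1, 2/1, 1/3, 1/3, 4/1, 4/5, 6/5, 4/7, 8/7, 8/9, 4/9, 10/5, 10/11, 12/5, 10/13, 14/13, 14/13.
The maximum over both is 14; one such subsequence is 15, 20, 10, 39, 10, 29, 4, 27, 12, 34, 11, 35, 6, 8.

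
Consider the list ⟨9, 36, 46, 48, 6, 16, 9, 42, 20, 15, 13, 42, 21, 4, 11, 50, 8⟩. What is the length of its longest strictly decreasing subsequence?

Scanning left to right, the best length ending at each element is: 9→1, 36→1, 46→1, 48→1, 6→2, 16→2, 9→3, 42→2, 20→3, 15→4, 13→5, 42→2, 21→3, 4→6, 11→6, 50→1, 8→7.
So the longest decreasing subsequence has length 7, e.g. 46, 42, 20, 15, 13, 11, 8.

7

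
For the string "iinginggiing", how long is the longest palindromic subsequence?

7

One longest palindromic subsequence is iigggii (positions 1,2,4,7,8,9,10); it reads the same forward and backward, and the interval DP gives dp[1][12] = 7.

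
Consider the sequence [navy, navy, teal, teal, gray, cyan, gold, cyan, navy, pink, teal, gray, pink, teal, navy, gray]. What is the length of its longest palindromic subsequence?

9

Using dp[i][j] = 2 + dp[i+1][j−1] if the ends match, else max(dp[i+1][j], dp[i][j−1]):
dp[1][16] = 9. A witness is navy teal gray cyan gold cyan gray teal navy at positions 2,3,5,6,7,8,12,14,15.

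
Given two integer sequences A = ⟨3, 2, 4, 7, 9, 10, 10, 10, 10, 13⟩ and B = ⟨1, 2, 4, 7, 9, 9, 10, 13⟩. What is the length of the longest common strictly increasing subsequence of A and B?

For each value that appears in both, track the longest common increasing run ending there.
The best achievable length is 6; one witness is 2, 4, 7, 9, 10, 13 (A-positions 2,3,4,5,6,10, B-positions 2,3,4,5,7,8).

6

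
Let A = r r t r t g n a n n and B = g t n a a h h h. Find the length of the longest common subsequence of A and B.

3

A longest common subsequence is tna (length 3); the LCS DP confirms no longer common subsequence exists.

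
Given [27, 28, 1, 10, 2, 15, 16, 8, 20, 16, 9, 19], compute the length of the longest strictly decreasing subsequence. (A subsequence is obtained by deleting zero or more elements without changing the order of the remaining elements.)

4

Scanning left to right, the best length ending at each element is: 27→1, 28→1, 1→2, 10→2, 2→3, 15→2, 16→2, 8→3, 20→2, 16→3, 9→4, 19→3.
So the longest decreasing subsequence has length 4, e.g. 27, 20, 16, 9.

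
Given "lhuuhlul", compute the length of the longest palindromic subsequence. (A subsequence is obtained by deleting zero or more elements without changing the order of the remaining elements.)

6

Using dp[i][j] = 2 + dp[i+1][j−1] if the ends match, else max(dp[i+1][j], dp[i][j−1]):
dp[1][8] = 6. A witness is lhuuhl at positions 1,2,3,4,5,8.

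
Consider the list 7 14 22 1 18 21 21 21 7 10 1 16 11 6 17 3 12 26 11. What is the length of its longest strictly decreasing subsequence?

Scanning left to right, the best length ending at each element is: 7→1, 14→1, 22→1, 1→2, 18→2, 21→2, 21→2, 21→2, 7→3, 10→3, 1→4, 16→3, 11→4, 6→5, 17→3, 3→6, 12→4, 26→1, 11→5.
So the longest decreasing subsequence has length 6, e.g. 22, 18, 16, 11, 6, 3.

6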